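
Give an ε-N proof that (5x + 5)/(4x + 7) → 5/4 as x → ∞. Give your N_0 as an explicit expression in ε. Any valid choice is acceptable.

N_0 = (15/16)/ε

Suppose ε > 0. We seek N_0 > 0 such that x > N_0 implies |(5x + 5)/(4x + 7) − (5/4)| < ε.
(5x + 5)/(4x + 7) − (5/4) = (4(5x + 5) − 5(4x + 7)) / (4(4x + 7)) = -15/(4(4x + 7)).
For x > 0 we have 4x + 7 > 4x, so |(5x + 5)/(4x + 7) − (5/4)| = 15/(4(4x + 7)) < 15/(4·4x) = (15/16)/x.
Thus |(5x + 5)/(4x + 7) − (5/4)| < ε whenever x > (15/16)/ε.
Take N_0 = (15/16)/ε. If x > N_0 then |(5x + 5)/(4x + 7) − (5/4)| < (15/16)/x < ε.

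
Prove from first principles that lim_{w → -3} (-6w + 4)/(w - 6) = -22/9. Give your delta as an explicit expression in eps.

delta = min(9/2, (81/64)eps)

Let eps > 0 be given. We want delta > 0 with 0 < |w + 3| < delta ⇒ |(-6w + 4)/(w - 6) + 22/9| < eps.
Combining over a common denominator, (-6w + 4)/(w - 6) + 22/9 = [(-6w + 4)·(-9) − 22·(w - 6)] / [(-9)·(w - 6)] = 32(w + 3) / ((-9)(w - 6)).
So |(-6w + 4)/(w - 6) + 22/9| = 32|w + 3| / (9·|w − 6|).
Require delta ≤ 9/2, so |w − 6| ≥ |-9| − |w + 3| > 9 − 9/2 = 9/2.
Hence |(-6w + 4)/(w - 6) + 22/9| < 32|w + 3|/(9·(9/2)) = (64/81)|w + 3|, which is < eps once |w + 3| < (81/64)eps.
Take delta = min(9/2, (81/64)eps). Then 0 < |w + 3| < delta forces both bounds, so |(-6w + 4)/(w - 6) + 22/9| < eps.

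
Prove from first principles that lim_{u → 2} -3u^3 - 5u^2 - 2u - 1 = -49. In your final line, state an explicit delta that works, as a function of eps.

delta = min(1, eps/84)

Suppose eps > 0. We want delta > 0 such that 0 < |u − 2| < delta implies |(-3u^3 - 5u^2 - 2u - 1) + 49| < eps.
(-3u^3 - 5u^2 - 2u - 1) + 49 = -3u^3 - 5u^2 - 2u + 48 = (u − 2)(-3u^2 - 11u - 24).
So |(-3u^3 - 5u^2 - 2u - 1) + 49| = |u − 2|·|-3u^2 - 11u - 24|.
Assume first that |u − 2| < 1, so |u| < 3. Then |-3u^2 - 11u - 24| ≤ 3·3^2 + 11·3 + 24 = 84.
Hence |(-3u^3 - 5u^2 - 2u - 1) + 49| ≤ 84|u − 2| < eps provided |u − 2| < eps/84.
Take delta = min(1, eps/84). Then 0 < |u − 2| < delta gives both |u − 2| < 1 and |u − 2| < eps/84, so |(-3u^3 - 5u^2 - 2u - 1) + 49| < eps.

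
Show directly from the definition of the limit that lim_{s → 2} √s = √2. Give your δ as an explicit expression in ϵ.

δ = min(2, √2·ϵ)

Suppose ϵ > 0. We want δ > 0 such that 0 < |s − 2| < δ implies |√s − √2| < ϵ.
Multiplying by the conjugate, |√s − √2| = |s − 2|/(√s + √2).
Restrict δ ≤ 2 so that |s − 2| < 2 forces s > 0, and then √s + √2 > √2.
Hence |√s − √2| < |s − 2|/√2, which is < ϵ once |s − 2| < √2·ϵ.
Take δ = min(2, √2·ϵ). If 0 < |s − 2| < δ then s > 0 and |√s − √2| < |s − 2|/√2 < ϵ.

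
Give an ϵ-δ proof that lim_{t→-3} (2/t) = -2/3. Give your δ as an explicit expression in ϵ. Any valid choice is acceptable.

δ = min(3/2, (9/4)ϵ)

Let ϵ > 0. We seek δ > 0 such that 0 < |t + 3| < δ implies |2/t + 2/3| < ϵ.
|2/t + 2/3| = 2·|-3 − t|/(3·|t|) = 2|t + 3|/(3|t|).
Require δ ≤ 3/2 so that |t| > 3 − 3/2 = 3/2, hence 3|t| > 9/2.
Then |2/t + 2/3| < 2|t + 3|/(9/2), which is < ϵ when |t + 3| < (9/4)ϵ.
Take δ = min(3/2, (9/4)ϵ). Then 0 < |t + 3| < δ gives both |t + 3| < 3/2 and |t + 3| < (9/4)ϵ, so |2/t + 2/3| < ϵ.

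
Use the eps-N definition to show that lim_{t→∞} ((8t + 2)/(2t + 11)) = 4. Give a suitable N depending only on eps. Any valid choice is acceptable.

Let eps > 0. We seek N > 0 such that t > N implies |(8t + 2)/(2t + 11) − 4| < eps.
(8t + 2)/(2t + 11) − 4 = (2(8t + 2) − 8(2t + 11)) / (2(2t + 11)) = -84/(2(2t + 11)).
For t > 0 we have 2t + 11 > 2t, so |(8t + 2)/(2t + 11) − 4| = 84/(2(2t + 11)) < 84/(2·2t) = 21/t.
Thus |(8t + 2)/(2t + 11) − 4| < eps whenever t > 21/eps.
Take N = 21/eps. If t > N then |(8t + 2)/(2t + 11) − 4| < 21/t < eps.

N = 21/eps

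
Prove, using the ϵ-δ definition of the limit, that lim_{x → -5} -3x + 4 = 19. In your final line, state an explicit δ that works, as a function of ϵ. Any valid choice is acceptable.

Let ϵ > 0 be given. We need δ > 0 so that 0 < |x + 5| < δ implies |(-3x + 4) − 19| < ϵ.
|(-3x + 4) − 19| = |-3x - 15| = 3|x + 5|.
So 3|x + 5| < ϵ exactly when |x + 5| < ϵ/3.
Take δ = ϵ/3. If 0 < |x + 5| < δ then |(-3x + 4) − 19| = 3|x + 5| < 3·(ϵ/3) = ϵ.

δ = ϵ/3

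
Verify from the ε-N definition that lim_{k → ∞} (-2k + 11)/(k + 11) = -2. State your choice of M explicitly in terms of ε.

Let ε > 0. For k ≥ 1, |(-2k + 11)/(k + 11) + 2| = |33|/((k + 11)) = 33/((k + 11)).
Since k + 11 ≥ k for k ≥ 1, this is ≤ 33/(k) = 33/k.
So |(-2k + 11)/(k + 11) + 2| < ε whenever k > 33/ε.
Take M = 33/ε. If k > M then |(-2k + 11)/(k + 11) + 2| ≤ 33/k < ε.

M = 33/ε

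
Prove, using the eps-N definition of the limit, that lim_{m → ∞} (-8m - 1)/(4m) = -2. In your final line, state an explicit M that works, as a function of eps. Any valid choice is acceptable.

M = (1/4)/eps

Suppose eps > 0. For m ≥ 1, |(-8m - 1)/(4m) + 2| = |-4|/(4(4m)) = 4/(4(4m)).
Since 4m ≥ 4m for m ≥ 1, this is ≤ 4/(4·4m) = (1/4)/m.
So |(-8m - 1)/(4m) + 2| < eps whenever m > (1/4)/eps.
Take M = (1/4)/eps. If m > M then |(-8m - 1)/(4m) + 2| ≤ (1/4)/m < eps.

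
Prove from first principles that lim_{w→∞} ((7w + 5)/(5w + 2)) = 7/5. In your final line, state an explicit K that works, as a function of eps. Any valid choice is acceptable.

Let eps > 0. We seek K > 0 such that w > K implies |(7w + 5)/(5w + 2) − (7/5)| < eps.
(7w + 5)/(5w + 2) − (7/5) = (5(7w + 5) − 7(5w + 2)) / (5(5w + 2)) = 11/(5(5w + 2)).
For w > 0 we have 5w + 2 > 5w, so |(7w + 5)/(5w + 2) − (7/5)| = 11/(5(5w + 2)) < 11/(5·5w) = (11/25)/w.
Thus |(7w + 5)/(5w + 2) − (7/5)| < eps whenever w > (11/25)/eps.
Take K = (11/25)/eps. If w > K then |(7w + 5)/(5w + 2) − (7/5)| < (11/25)/w < eps.

K = (11/25)/eps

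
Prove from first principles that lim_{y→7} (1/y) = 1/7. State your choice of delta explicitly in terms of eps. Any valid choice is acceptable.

delta = min(7/2, (49/2)eps)

Fix eps > 0. We seek delta > 0 such that 0 < |y − 7| < delta implies |1/y − (1/7)| < eps.
|1/y − (1/7)| = |7 − y|/(7·|y|) = |y − 7|/(7|y|).
Restrict delta ≤ 7/2. Then |y − 7| < 7/2 gives |y| > 7/2, so 7|y| > 49/2.
Then |1/y − (1/7)| < |y − 7|/(49/2), which is < eps when |y − 7| < (49/2)eps.
Take delta = min(7/2, (49/2)eps). Then 0 < |y − 7| < delta gives both |y − 7| < 7/2 and |y − 7| < (49/2)eps, so |1/y − (1/7)| < eps.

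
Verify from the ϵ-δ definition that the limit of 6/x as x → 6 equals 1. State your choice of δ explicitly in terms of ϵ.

Fix ϵ > 0. We seek δ > 0 such that 0 < |x − 6| < δ implies |6/x − 1| < ϵ.
|6/x − 1| = 6·|6 − x|/(6·|x|) = 6|x − 6|/(6|x|).
Require δ ≤ 3 so that |x| > 6 − 3 = 3, hence 6|x| > 18.
Then |6/x − 1| < 6|x − 6|/18, which is < ϵ when |x − 6| < 3ϵ.
Take δ = min(3, 3ϵ). Then 0 < |x − 6| < δ gives both |x − 6| < 3 and |x − 6| < 3ϵ, so |6/x − 1| < ϵ.

δ = min(3, 3ϵ)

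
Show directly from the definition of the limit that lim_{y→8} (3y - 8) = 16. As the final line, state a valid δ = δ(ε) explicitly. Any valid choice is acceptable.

δ = ε/3

Fix ε > 0. We need δ > 0 so that 0 < |y − 8| < δ implies |(3y - 8) − 16| < ε.
|(3y - 8) − 16| = |3y - 24| = 3|y − 8|.
Thus it suffices that |y − 8| < ε/3.
Choosing δ = ε/3 gives |(3y - 8) − 16| = 3|y − 8| < ε whenever |y − 8| < δ.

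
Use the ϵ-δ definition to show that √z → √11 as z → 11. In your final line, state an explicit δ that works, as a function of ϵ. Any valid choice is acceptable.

Let ϵ > 0 be given. We want δ > 0 such that 0 < |z − 11| < δ implies |√z − √11| < ϵ.
Multiplying by the conjugate, |√z − √11| = |z − 11|/(√z + √11).
Restrict δ ≤ 11 so that |z − 11| < 11 forces z > 0, and then √z + √11 > √11.
Hence |√z − √11| < |z − 11|/√11, which is < ϵ once |z − 11| < √11·ϵ.
Take δ = min(11, √11·ϵ). If 0 < |z − 11| < δ then z > 0 and |√z − √11| < |z − 11|/√11 < ϵ.

δ = min(11, √11·ϵ)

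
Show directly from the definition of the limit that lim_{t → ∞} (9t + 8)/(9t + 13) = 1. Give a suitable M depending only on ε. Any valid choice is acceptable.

Let ε > 0 be given. We seek M > 0 such that t > M implies |(9t + 8)/(9t + 13) − 1| < ε.
(9t + 8)/(9t + 13) − 1 = (9(9t + 8) − 9(9t + 13)) / (9(9t + 13)) = -45/(9(9t + 13)).
For t > 0 we have 9t + 13 > 9t, so |(9t + 8)/(9t + 13) − 1| = 45/(9(9t + 13)) < 45/(9·9t) = (5/9)/t.
Thus |(9t + 8)/(9t + 13) − 1| < ε whenever t > (5/9)/ε.
Take M = (5/9)/ε. If t > M then |(9t + 8)/(9t + 13) − 1| < (5/9)/t < ε.

M = (5/9)/ε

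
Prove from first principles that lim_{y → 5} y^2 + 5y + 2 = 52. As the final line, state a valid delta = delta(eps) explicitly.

delta = min(1, eps/16)

Fix eps > 0. We want delta > 0 such that 0 < |y − 5| < delta implies |(y^2 + 5y + 2) − 52| < eps.
(y^2 + 5y + 2) − 52 = y^2 + 5y - 50 = (y − 5)(y + 10).
So |(y^2 + 5y + 2) − 52| = |y − 5|·|y + 10|.
Require delta ≤ 1. Then |y − 5| < 1 gives |y| < 6, and by the triangle inequality |y + 10| ≤ 6 + 10 = 16.
Hence |(y^2 + 5y + 2) − 52| ≤ 16|y − 5| < eps provided |y − 5| < eps/16.
Choosing delta = min(1, eps/16) ensures both conditions, hence |(y^2 + 5y + 2) − 52| < eps.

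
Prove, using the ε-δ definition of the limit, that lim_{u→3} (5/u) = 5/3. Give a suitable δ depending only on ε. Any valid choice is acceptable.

δ = min(3/2, (9/10)ε)

Suppose ε > 0. We seek δ > 0 such that 0 < |u − 3| < δ implies |5/u − (5/3)| < ε.
|5/u − (5/3)| = 5·|3 − u|/(3·|u|) = 5|u − 3|/(3|u|).
Require δ ≤ 3/2 so that |u| > 3 − 3/2 = 3/2, hence 3|u| > 9/2.
Then |5/u − (5/3)| < 5|u − 3|/(9/2), which is < ε when |u − 3| < (9/10)ε.
Take δ = min(3/2, (9/10)ε). Then 0 < |u − 3| < δ gives both |u − 3| < 3/2 and |u − 3| < (9/10)ε, so |5/u − (5/3)| < ε.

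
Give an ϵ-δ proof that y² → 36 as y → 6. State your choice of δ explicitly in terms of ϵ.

Let ϵ > 0. We seek δ > 0 with 0 < |y − 6| < δ ⇒ |y² − 36| < ϵ.
Factor: y² − 36 = (y − 6)(y + 6), so |y² − 36| = |y − 6|·|y + 6|.
Restrict δ ≤ 2. Then |y − 6| < 2 gives |y| < 8, so by the triangle inequality |y + 6| ≤ 8 + 6 = 14.
Hence |y² − 36| ≤ 14|y − 6|, which is < ϵ once |y − 6| < ϵ/14.
Take δ = min(2, ϵ/14). If 0 < |y − 6| < δ then both bounds hold and |y² − 36| ≤ 14|y − 6| < 14·(ϵ/14) = ϵ.

δ = min(2, ϵ/14)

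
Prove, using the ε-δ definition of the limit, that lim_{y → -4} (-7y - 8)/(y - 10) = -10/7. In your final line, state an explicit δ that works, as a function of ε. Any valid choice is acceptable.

δ = min(7, (49/39)ε)

Suppose ε > 0. We want δ > 0 with 0 < |y + 4| < δ ⇒ |(-7y - 8)/(y - 10) + 10/7| < ε.
Combining over a common denominator, (-7y - 8)/(y - 10) + 10/7 = [(-7y - 8)·(-14) − 20·(y - 10)] / [(-14)·(y - 10)] = 78(y + 4) / ((-14)(y - 10)).
So |(-7y - 8)/(y - 10) + 10/7| = 78|y + 4| / (14·|y − 10|).
Restrict δ ≤ 7. Then |y + 4| < 7 gives |y − 10| = |(y + 4) + (-14)| ≥ 14 − 7 = 7.
Hence |(-7y - 8)/(y - 10) + 10/7| < 78|y + 4|/(14·7) = (39/49)|y + 4|, which is < ε once |y + 4| < (49/39)ε.
Take δ = min(7, (49/39)ε). Then 0 < |y + 4| < δ forces both bounds, so |(-7y - 8)/(y - 10) + 10/7| < ε.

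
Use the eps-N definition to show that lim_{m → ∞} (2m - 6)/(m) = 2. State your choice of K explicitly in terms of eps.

Let eps > 0. For m ≥ 1, |(2m - 6)/(m) − 2| = |-6|/((m)) = 6/((m)).
Since m ≥ m for m ≥ 1, this is ≤ 6/(m) = 6/m.
So |(2m - 6)/(m) − 2| < eps whenever m > 6/eps.
Take K = 6/eps. If m > K then |(2m - 6)/(m) − 2| ≤ 6/m < eps.

K = 6/eps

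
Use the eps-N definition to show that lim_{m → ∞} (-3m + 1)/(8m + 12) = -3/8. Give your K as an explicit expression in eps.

Fix eps > 0. For m ≥ 1, |(-3m + 1)/(8m + 12) + 3/8| = |44|/(8(8m + 12)) = 44/(8(8m + 12)).
Since 8m + 12 ≥ 8m for m ≥ 1, this is ≤ 44/(8·8m) = (11/16)/m.
So |(-3m + 1)/(8m + 12) + 3/8| < eps whenever m > (11/16)/eps.
Take K = (11/16)/eps. If m > K then |(-3m + 1)/(8m + 12) + 3/8| ≤ (11/16)/m < eps.

K = (11/16)/eps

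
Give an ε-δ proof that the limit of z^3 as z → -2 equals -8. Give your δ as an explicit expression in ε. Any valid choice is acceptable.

Let ε > 0 be given. We seek δ > 0 with 0 < |z + 2| < δ ⇒ |z^3 + 8| < ε.
Factor: z^3 + 8 = (z + 2)(z^2 - 2z + 4), so |z^3 + 8| = |z + 2|·|z^2 - 2z + 4|.
Restrict δ ≤ 1. Then |z + 2| < 1 gives |z| < 3, so by the triangle inequality |z^2 - 2z + 4| ≤ 3^2 + 2·3 + 4 = 19.
Hence |z^3 + 8| ≤ 19|z + 2|, which is < ε once |z + 2| < ε/19.
Take δ = min(1, ε/19). If 0 < |z + 2| < δ then both bounds hold and |z^3 + 8| ≤ 19|z + 2| < 19·(ε/19) = ε.

δ = min(1, ε/19)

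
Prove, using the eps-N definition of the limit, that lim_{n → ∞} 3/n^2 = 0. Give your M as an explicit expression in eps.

Let eps > 0 be given. For n ≥ 1, |3/n^2 − 0| = 3/n^2.
3/n^2 < eps ⇔ n^2 > 3/eps ⇔ n > (3/eps)^{1/2}.
Take M = (3/eps)^{1/2}. Then n > M implies 3/n^2 < eps.

M = (3/eps)^{1/2}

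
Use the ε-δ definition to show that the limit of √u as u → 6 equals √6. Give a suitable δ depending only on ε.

δ = min(6, √6·ε)

Suppose ε > 0. We want δ > 0 such that 0 < |u − 6| < δ implies |√u − √6| < ε.
Rationalise: √u − √6 = (u − 6)/(√u + √6), so |√u − √6| = |u − 6|/(√u + √6).
Restrict δ ≤ 6 so that |u − 6| < 6 forces u > 0, and then √u + √6 > √6.
Hence |√u − √6| < |u − 6|/√6, which is < ε once |u − 6| < √6·ε.
Take δ = min(6, √6·ε). If 0 < |u − 6| < δ then u > 0 and |√u − √6| < |u − 6|/√6 < ε.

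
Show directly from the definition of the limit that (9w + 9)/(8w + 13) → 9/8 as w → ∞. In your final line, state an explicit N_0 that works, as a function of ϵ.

Let ϵ > 0 be given. We seek N_0 > 0 such that w > N_0 implies |(9w + 9)/(8w + 13) − (9/8)| < ϵ.
(9w + 9)/(8w + 13) − (9/8) = (8(9w + 9) − 9(8w + 13)) / (8(8w + 13)) = -45/(8(8w + 13)).
For w > 0 we have 8w + 13 > 8w, so |(9w + 9)/(8w + 13) − (9/8)| = 45/(8(8w + 13)) < 45/(8·8w) = (45/64)/w.
Thus |(9w + 9)/(8w + 13) − (9/8)| < ϵ whenever w > (45/64)/ϵ.
Take N_0 = (45/64)/ϵ. If w > N_0 then |(9w + 9)/(8w + 13) − (9/8)| < (45/64)/w < ϵ.

N_0 = (45/64)/ϵ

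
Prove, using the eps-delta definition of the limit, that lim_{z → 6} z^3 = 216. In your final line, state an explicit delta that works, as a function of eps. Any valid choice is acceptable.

Fix eps > 0. We seek delta > 0 with 0 < |z − 6| < delta ⇒ |z^3 − 216| < eps.
Factor: z^3 − 216 = (z − 6)(z^2 + 6z + 36), so |z^3 − 216| = |z − 6|·|z^2 + 6z + 36|.
Restrict delta ≤ 2. Then |z − 6| < 2 gives |z| < 8, so by the triangle inequality |z^2 + 6z + 36| ≤ 8^2 + 6·8 + 36 = 148.
Hence |z^3 − 216| ≤ 148|z − 6|, which is < eps once |z − 6| < eps/148.
Take delta = min(2, eps/148). If 0 < |z − 6| < delta then both bounds hold and |z^3 − 216| ≤ 148|z − 6| < 148·(eps/148) = eps.

delta = min(2, eps/148)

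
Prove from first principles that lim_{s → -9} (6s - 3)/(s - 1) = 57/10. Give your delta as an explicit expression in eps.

Suppose eps > 0. We want delta > 0 with 0 < |s + 9| < delta ⇒ |(6s - 3)/(s - 1) − (57/10)| < eps.
Combining over a common denominator, (6s - 3)/(s - 1) − (57/10) = [(6s - 3)·(-10) − (-57)·(s - 1)] / [(-10)·(s - 1)] = -3(s + 9) / ((-10)(s - 1)).
So |(6s - 3)/(s - 1) − (57/10)| = 3|s + 9| / (10·|s − 1|).
Require delta ≤ 5, so |s − 1| ≥ |-10| − |s + 9| > 10 − 5 = 5.
Hence |(6s - 3)/(s - 1) − (57/10)| < 3|s + 9|/(10·5) = (3/50)|s + 9|, which is < eps once |s + 9| < (50/3)eps.
Take delta = min(5, (50/3)eps). Then 0 < |s + 9| < delta forces both bounds, so |(6s - 3)/(s - 1) − (57/10)| < eps.

delta = min(5, (50/3)eps)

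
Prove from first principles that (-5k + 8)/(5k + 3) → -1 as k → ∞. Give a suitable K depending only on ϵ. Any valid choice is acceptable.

K = (11/5)/ϵ

Let ϵ > 0 be given. For k ≥ 1, |(-5k + 8)/(5k + 3) + 1| = |55|/(5(5k + 3)) = 55/(5(5k + 3)).
Since 5k + 3 ≥ 5k for k ≥ 1, this is ≤ 55/(5·5k) = (11/5)/k.
So |(-5k + 8)/(5k + 3) + 1| < ϵ whenever k > (11/5)/ϵ.
Take K = (11/5)/ϵ. If k > K then |(-5k + 8)/(5k + 3) + 1| ≤ (11/5)/k < ϵ.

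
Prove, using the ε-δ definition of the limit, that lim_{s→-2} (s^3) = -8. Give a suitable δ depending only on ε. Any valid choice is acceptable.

δ = min(1, ε/19)

Let ε > 0 be given. We seek δ > 0 with 0 < |s + 2| < δ ⇒ |s^3 + 8| < ε.
Factor: s^3 + 8 = (s + 2)(s^2 - 2s + 4), so |s^3 + 8| = |s + 2|·|s^2 - 2s + 4|.
Impose δ ≤ 1 so that |s| < 3; then |s^2 - 2s + 4| ≤ 19.
Hence |s^3 + 8| ≤ 19|s + 2|, which is < ε once |s + 2| < ε/19.
Take δ = min(1, ε/19). If 0 < |s + 2| < δ then both bounds hold and |s^3 + 8| ≤ 19|s + 2| < 19·(ε/19) = ε.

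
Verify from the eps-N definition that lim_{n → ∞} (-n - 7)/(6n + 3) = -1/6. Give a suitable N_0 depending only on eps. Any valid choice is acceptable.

N_0 = (13/12)/eps

Let eps > 0. For n ≥ 1, |(-n - 7)/(6n + 3) + 1/6| = |-39|/(6(6n + 3)) = 39/(6(6n + 3)).
Since 6n + 3 ≥ 6n for n ≥ 1, this is ≤ 39/(6·6n) = (13/12)/n.
So |(-n - 7)/(6n + 3) + 1/6| < eps whenever n > (13/12)/eps.
Take N_0 = (13/12)/eps. If n > N_0 then |(-n - 7)/(6n + 3) + 1/6| ≤ (13/12)/n < eps.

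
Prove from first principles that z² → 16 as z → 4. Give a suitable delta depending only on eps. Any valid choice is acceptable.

Let eps > 0 be given. We seek delta > 0 with 0 < |z − 4| < delta ⇒ |z² − 16| < eps.
Factor: z² − 16 = (z − 4)(z + 4), so |z² − 16| = |z − 4|·|z + 4|.
Restrict delta ≤ 1. Then |z − 4| < 1 gives |z| < 5, so by the triangle inequality |z + 4| ≤ 5 + 4 = 9.
Hence |z² − 16| ≤ 9|z − 4|, which is < eps once |z − 4| < eps/9.
Take delta = min(1, eps/9). If 0 < |z − 4| < delta then both bounds hold and |z² − 16| ≤ 9|z − 4| < 9·(eps/9) = eps.

delta = min(1, eps/9)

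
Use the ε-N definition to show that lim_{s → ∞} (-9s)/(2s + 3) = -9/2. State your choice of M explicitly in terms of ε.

M = (27/4)/ε

Suppose ε > 0. We seek M > 0 such that s > M implies |(-9s)/(2s + 3) + 9/2| < ε.
(-9s)/(2s + 3) + 9/2 = (2(-9s) − (-9)(2s + 3)) / (2(2s + 3)) = 27/(2(2s + 3)).
For s > 0 we have 2s + 3 > 2s, so |(-9s)/(2s + 3) + 9/2| = 27/(2(2s + 3)) < 27/(2·2s) = (27/4)/s.
Thus |(-9s)/(2s + 3) + 9/2| < ε whenever s > (27/4)/ε.
Take M = (27/4)/ε. If s > M then |(-9s)/(2s + 3) + 9/2| < (27/4)/s < ε.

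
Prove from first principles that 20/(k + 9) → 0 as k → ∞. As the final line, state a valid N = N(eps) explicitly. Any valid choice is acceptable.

Suppose eps > 0. For k ≥ 1, |20/(k + 9) − 0| = 20/(k + 9) ≤ 20/k.
We need 20/k < eps, i.e. k > 20/eps.
Take N = 20/eps. If k > N then |20/(k + 9)| ≤ 20/k < eps.

N = 20/eps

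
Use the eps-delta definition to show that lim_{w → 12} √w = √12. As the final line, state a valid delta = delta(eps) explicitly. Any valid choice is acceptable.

Let eps > 0. We want delta > 0 such that 0 < |w − 12| < delta implies |√w − √12| < eps.
Rationalise: √w − √12 = (w − 12)/(√w + √12), so |√w − √12| = |w − 12|/(√w + √12).
Restrict delta ≤ 12 so that |w − 12| < 12 forces w > 0, and then √w + √12 > √12.
Hence |√w − √12| < |w − 12|/√12, which is < eps once |w − 12| < √12·eps.
Take delta = min(12, √12·eps). If 0 < |w − 12| < delta then w > 0 and |√w − √12| < |w − 12|/√12 < eps.

delta = min(12, √12·eps)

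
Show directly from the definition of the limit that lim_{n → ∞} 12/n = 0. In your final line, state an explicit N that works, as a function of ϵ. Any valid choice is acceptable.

Suppose ϵ > 0. For n ≥ 1, |12/n − 0| = 12/(n) ≤ 12/n.
We need 12/n < ϵ, i.e. n > 12/ϵ.
Take N = 12/ϵ. If n > N then |12/n| ≤ 12/n < ϵ.

N = 12/ϵ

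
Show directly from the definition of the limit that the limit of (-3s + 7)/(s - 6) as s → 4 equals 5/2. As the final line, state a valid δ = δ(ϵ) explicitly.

δ = min(1, (2/11)ϵ)

Suppose ϵ > 0. We want δ > 0 with 0 < |s − 4| < δ ⇒ |(-3s + 7)/(s - 6) − (5/2)| < ϵ.
Combining over a common denominator, (-3s + 7)/(s - 6) − (5/2) = [(-3s + 7)·(-2) − (-5)·(s - 6)] / [(-2)·(s - 6)] = 11(s − 4) / ((-2)(s - 6)).
So |(-3s + 7)/(s - 6) − (5/2)| = 11|s − 4| / (2·|s − 6|).
Require δ ≤ 1, so |s − 6| ≥ |-2| − |s − 4| > 2 − 1 = 1.
Hence |(-3s + 7)/(s - 6) − (5/2)| < 11|s − 4|/(2·1) = (11/2)|s − 4|, which is < ϵ once |s − 4| < (2/11)ϵ.
Take δ = min(1, (2/11)ϵ). Then 0 < |s − 4| < δ forces both bounds, so |(-3s + 7)/(s - 6) − (5/2)| < ϵ.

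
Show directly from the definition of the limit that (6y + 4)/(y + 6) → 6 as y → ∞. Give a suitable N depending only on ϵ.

N = 32/ϵ

Suppose ϵ > 0. We seek N > 0 such that y > N implies |(6y + 4)/(y + 6) − 6| < ϵ.
(6y + 4)/(y + 6) − 6 = ((6y + 4) − 6(y + 6)) / ((y + 6)) = -32/((y + 6)).
For y > 0 we have y + 6 > y, so |(6y + 4)/(y + 6) − 6| = 32/((y + 6)) < 32/(y) = 32/y.
Thus |(6y + 4)/(y + 6) − 6| < ϵ whenever y > 32/ϵ.
Take N = 32/ϵ. If y > N then |(6y + 4)/(y + 6) − 6| < 32/y < ϵ.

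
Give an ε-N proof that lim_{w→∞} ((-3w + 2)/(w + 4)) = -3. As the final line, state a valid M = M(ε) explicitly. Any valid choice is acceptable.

Suppose ε > 0. We seek M > 0 such that w > M implies |(-3w + 2)/(w + 4) + 3| < ε.
(-3w + 2)/(w + 4) + 3 = ((-3w + 2) − (-3)(w + 4)) / ((w + 4)) = 14/((w + 4)).
For w > 0 we have w + 4 > w, so |(-3w + 2)/(w + 4) + 3| = 14/((w + 4)) < 14/(w) = 14/w.
Thus |(-3w + 2)/(w + 4) + 3| < ε whenever w > 14/ε.
Take M = 14/ε. If w > M then |(-3w + 2)/(w + 4) + 3| < 14/w < ε.

M = 14/ε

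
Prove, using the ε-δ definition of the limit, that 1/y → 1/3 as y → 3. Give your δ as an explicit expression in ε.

δ = min(3/2, (9/2)ε)

Let ε > 0. We seek δ > 0 such that 0 < |y − 3| < δ implies |1/y − (1/3)| < ε.
|1/y − (1/3)| = |3 − y|/(3·|y|) = |y − 3|/(3|y|).
Restrict δ ≤ 3/2. Then |y − 3| < 3/2 gives |y| > 3/2, so 3|y| > 9/2.
Then |1/y − (1/3)| < |y − 3|/(9/2), which is < ε when |y − 3| < (9/2)ε.
Take δ = min(3/2, (9/2)ε). Then 0 < |y − 3| < δ gives both |y − 3| < 3/2 and |y − 3| < (9/2)ε, so |1/y − (1/3)| < ε.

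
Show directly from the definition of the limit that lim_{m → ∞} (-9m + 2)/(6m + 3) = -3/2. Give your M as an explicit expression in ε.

M = (13/12)/ε

Suppose ε > 0. For m ≥ 1, |(-9m + 2)/(6m + 3) + 3/2| = |39|/(6(6m + 3)) = 39/(6(6m + 3)).
Since 6m + 3 ≥ 6m for m ≥ 1, this is ≤ 39/(6·6m) = (13/12)/m.
So |(-9m + 2)/(6m + 3) + 3/2| < ε whenever m > (13/12)/ε.
Take M = (13/12)/ε. If m > M then |(-9m + 2)/(6m + 3) + 3/2| ≤ (13/12)/m < ε.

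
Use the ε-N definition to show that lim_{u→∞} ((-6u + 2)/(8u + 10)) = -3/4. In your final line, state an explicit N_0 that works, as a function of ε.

N_0 = (19/16)/ε

Suppose ε > 0. We seek N_0 > 0 such that u > N_0 implies |(-6u + 2)/(8u + 10) + 3/4| < ε.
(-6u + 2)/(8u + 10) + 3/4 = (8(-6u + 2) − (-6)(8u + 10)) / (8(8u + 10)) = 76/(8(8u + 10)).
For u > 0 we have 8u + 10 > 8u, so |(-6u + 2)/(8u + 10) + 3/4| = 76/(8(8u + 10)) < 76/(8·8u) = (19/16)/u.
Thus |(-6u + 2)/(8u + 10) + 3/4| < ε whenever u > (19/16)/ε.
Take N_0 = (19/16)/ε. If u > N_0 then |(-6u + 2)/(8u + 10) + 3/4| < (19/16)/u < ε.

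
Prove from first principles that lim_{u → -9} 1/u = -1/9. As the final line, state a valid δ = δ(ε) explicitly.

Suppose ε > 0. We seek δ > 0 such that 0 < |u + 9| < δ implies |1/u + 1/9| < ε.
|1/u + 1/9| = |-9 − u|/(9·|u|) = |u + 9|/(9|u|).
Require δ ≤ 9/2 so that |u| > 9 − 9/2 = 9/2, hence 9|u| > 81/2.
Then |1/u + 1/9| < |u + 9|/(81/2), which is < ε when |u + 9| < (81/2)ε.
Take δ = min(9/2, (81/2)ε). Then 0 < |u + 9| < δ gives both |u + 9| < 9/2 and |u + 9| < (81/2)ε, so |1/u + 1/9| < ε.

δ = min(9/2, (81/2)ε)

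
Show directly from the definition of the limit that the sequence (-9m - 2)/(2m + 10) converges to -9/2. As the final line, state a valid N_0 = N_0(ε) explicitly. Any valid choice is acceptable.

N_0 = (43/2)/ε

Suppose ε > 0. For m ≥ 1, |(-9m - 2)/(2m + 10) + 9/2| = |86|/(2(2m + 10)) = 86/(2(2m + 10)).
Since 2m + 10 ≥ 2m for m ≥ 1, this is ≤ 86/(2·2m) = (43/2)/m.
So |(-9m - 2)/(2m + 10) + 9/2| < ε whenever m > (43/2)/ε.
Take N_0 = (43/2)/ε. If m > N_0 then |(-9m - 2)/(2m + 10) + 9/2| ≤ (43/2)/m < ε.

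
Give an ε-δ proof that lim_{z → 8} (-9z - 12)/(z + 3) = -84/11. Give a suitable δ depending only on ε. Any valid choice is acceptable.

δ = min(11/2, (121/30)ε)

Fix ε > 0. We want δ > 0 with 0 < |z − 8| < δ ⇒ |(-9z - 12)/(z + 3) + 84/11| < ε.
Combining over a common denominator, (-9z - 12)/(z + 3) + 84/11 = [(-9z - 12)·11 − (-84)·(z + 3)] / [11·(z + 3)] = -15(z − 8) / (11(z + 3)).
So |(-9z - 12)/(z + 3) + 84/11| = 15|z − 8| / (11·|z + 3|).
Require δ ≤ 11/2, so |z + 3| ≥ |11| − |z − 8| > 11 − 11/2 = 11/2.
Hence |(-9z - 12)/(z + 3) + 84/11| < 15|z − 8|/(11·(11/2)) = (30/121)|z − 8|, which is < ε once |z − 8| < (121/30)ε.
Take δ = min(11/2, (121/30)ε). Then 0 < |z − 8| < δ forces both bounds, so |(-9z - 12)/(z + 3) + 84/11| < ε.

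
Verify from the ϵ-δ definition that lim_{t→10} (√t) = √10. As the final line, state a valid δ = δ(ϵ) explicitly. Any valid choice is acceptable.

δ = min(10, √10·ϵ)

Suppose ϵ > 0. We want δ > 0 such that 0 < |t − 10| < δ implies |√t − √10| < ϵ.
Rationalise: √t − √10 = (t − 10)/(√t + √10), so |√t − √10| = |t − 10|/(√t + √10).
Restrict δ ≤ 10 so that |t − 10| < 10 forces t > 0, and then √t + √10 > √10.
Hence |√t − √10| < |t − 10|/√10, which is < ϵ once |t − 10| < √10·ϵ.
Take δ = min(10, √10·ϵ). If 0 < |t − 10| < δ then t > 0 and |√t − √10| < |t − 10|/√10 < ϵ.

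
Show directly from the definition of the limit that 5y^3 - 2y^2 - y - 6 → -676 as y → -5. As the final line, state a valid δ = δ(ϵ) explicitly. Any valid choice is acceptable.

δ = min(1, ϵ/476)

Suppose ϵ > 0. We want δ > 0 such that 0 < |y + 5| < δ implies |(5y^3 - 2y^2 - y - 6) + 676| < ϵ.
(5y^3 - 2y^2 - y - 6) + 676 = 5y^3 - 2y^2 - y + 670 = (y + 5)(5y^2 - 27y + 134).
So |(5y^3 - 2y^2 - y - 6) + 676| = |y + 5|·|5y^2 - 27y + 134|.
Require δ ≤ 1. Then |y + 5| < 1 gives |y| < 6, and by the triangle inequality |5y^2 - 27y + 134| ≤ 5·6^2 + 27·6 + 134 = 476.
Hence |(5y^3 - 2y^2 - y - 6) + 676| ≤ 476|y + 5| < ϵ provided |y + 5| < ϵ/476.
Choosing δ = min(1, ϵ/476) ensures both conditions, hence |(5y^3 - 2y^2 - y - 6) + 676| < ϵ.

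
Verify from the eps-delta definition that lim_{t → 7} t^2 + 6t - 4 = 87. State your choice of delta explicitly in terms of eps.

Fix eps > 0. We want delta > 0 such that 0 < |t − 7| < delta implies |(t^2 + 6t - 4) − 87| < eps.
(t^2 + 6t - 4) − 87 = t^2 + 6t - 91 = (t − 7)(t + 13).
So |(t^2 + 6t - 4) − 87| = |t − 7|·|t + 13|.
Require delta ≤ 2. Then |t − 7| < 2 gives |t| < 9, and by the triangle inequality |t + 13| ≤ 9 + 13 = 22.
Hence |(t^2 + 6t - 4) − 87| ≤ 22|t − 7| < eps provided |t − 7| < eps/22.
Choosing delta = min(2, eps/22) ensures both conditions, hence |(t^2 + 6t - 4) − 87| < eps.

delta = min(2, eps/22)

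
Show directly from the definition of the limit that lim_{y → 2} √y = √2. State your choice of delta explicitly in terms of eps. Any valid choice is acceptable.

Fix eps > 0. We want delta > 0 such that 0 < |y − 2| < delta implies |√y − √2| < eps.
Multiplying by the conjugate, |√y − √2| = |y − 2|/(√y + √2).
Restrict delta ≤ 2 so that |y − 2| < 2 forces y > 0, and then √y + √2 > √2.
Hence |√y − √2| < |y − 2|/√2, which is < eps once |y − 2| < √2·eps.
Take delta = min(2, √2·eps). If 0 < |y − 2| < delta then y > 0 and |√y − √2| < |y − 2|/√2 < eps.

delta = min(2, √2·eps)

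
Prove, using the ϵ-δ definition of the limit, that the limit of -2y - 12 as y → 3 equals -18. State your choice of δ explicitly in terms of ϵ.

δ = ϵ/2

Suppose ϵ > 0. We need δ > 0 so that 0 < |y − 3| < δ implies |(-2y - 12) + 18| < ϵ.
|(-2y - 12) + 18| = |-2y + 6| = 2|y − 3|.
Thus it suffices that |y − 3| < ϵ/2.
Take δ = ϵ/2. If 0 < |y − 3| < δ then |(-2y - 12) + 18| = 2|y − 3| < 2·(ϵ/2) = ϵ.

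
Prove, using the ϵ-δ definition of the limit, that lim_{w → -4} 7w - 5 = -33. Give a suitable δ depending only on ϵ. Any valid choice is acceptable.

δ = ϵ/7

Fix ϵ > 0. We need δ > 0 so that 0 < |w + 4| < δ implies |(7w - 5) + 33| < ϵ.
Since (7w - 5) + 33 = 7(w + 4), we have |(7w - 5) + 33| = 7|w + 4|.
Thus it suffices that |w + 4| < ϵ/7.
Take δ = ϵ/7. If 0 < |w + 4| < δ then |(7w - 5) + 33| = 7|w + 4| < 7·(ϵ/7) = ϵ.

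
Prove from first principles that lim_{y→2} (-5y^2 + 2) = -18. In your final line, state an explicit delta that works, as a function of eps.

delta = min(2, eps/30)

Let eps > 0 be given. We want delta > 0 such that 0 < |y − 2| < delta implies |(-5y^2 + 2) + 18| < eps.
(-5y^2 + 2) + 18 = -5y^2 + 20 = (y − 2)(-5y - 10).
So |(-5y^2 + 2) + 18| = |y − 2|·|-5y - 10|.
Assume first that |y − 2| < 2, so |y| < 4. Then |-5y - 10| ≤ 5·4 + 10 = 30.
Hence |(-5y^2 + 2) + 18| ≤ 30|y − 2| < eps provided |y − 2| < eps/30.
Choosing delta = min(2, eps/30) ensures both conditions, hence |(-5y^2 + 2) + 18| < eps.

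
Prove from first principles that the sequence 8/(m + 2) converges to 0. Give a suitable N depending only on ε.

Fix ε > 0. For m ≥ 1, |8/(m + 2) − 0| = 8/(m + 2) ≤ 8/m.
We need 8/m < ε, i.e. m > 8/ε.
Take N = 8/ε. If m > N then |8/(m + 2)| ≤ 8/m < ε.

N = 8/ε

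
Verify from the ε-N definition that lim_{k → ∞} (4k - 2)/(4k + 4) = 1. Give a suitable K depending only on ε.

Suppose ε > 0. For k ≥ 1, |(4k - 2)/(4k + 4) − 1| = |-24|/(4(4k + 4)) = 24/(4(4k + 4)).
Since 4k + 4 ≥ 4k for k ≥ 1, this is ≤ 24/(4·4k) = (3/2)/k.
So |(4k - 2)/(4k + 4) − 1| < ε whenever k > (3/2)/ε.
Take K = (3/2)/ε. If k > K then |(4k - 2)/(4k + 4) − 1| ≤ (3/2)/k < ε.

K = (3/2)/ε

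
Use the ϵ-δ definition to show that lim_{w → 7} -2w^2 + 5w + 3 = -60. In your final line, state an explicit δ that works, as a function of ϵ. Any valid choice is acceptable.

δ = min(2, ϵ/27)

Let ϵ > 0 be given. We want δ > 0 such that 0 < |w − 7| < δ implies |(-2w^2 + 5w + 3) + 60| < ϵ.
(-2w^2 + 5w + 3) + 60 = -2w^2 + 5w + 63 = (w − 7)(-2w - 9).
So |(-2w^2 + 5w + 3) + 60| = |w − 7|·|-2w - 9|.
Assume first that |w − 7| < 2, so |w| < 9. Then |-2w - 9| ≤ 2·9 + 9 = 27.
Hence |(-2w^2 + 5w + 3) + 60| ≤ 27|w − 7| < ϵ provided |w − 7| < ϵ/27.
Take δ = min(2, ϵ/27). Then 0 < |w − 7| < δ gives both |w − 7| < 2 and |w − 7| < ϵ/27, so |(-2w^2 + 5w + 3) + 60| < ϵ.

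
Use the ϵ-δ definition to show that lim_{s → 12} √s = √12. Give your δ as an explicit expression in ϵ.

Let ϵ > 0. We want δ > 0 such that 0 < |s − 12| < δ implies |√s − √12| < ϵ.
Multiplying by the conjugate, |√s − √12| = |s − 12|/(√s + √12).
Restrict δ ≤ 12 so that |s − 12| < 12 forces s > 0, and then √s + √12 > √12.
Hence |√s − √12| < |s − 12|/√12, which is < ϵ once |s − 12| < √12·ϵ.
Take δ = min(12, √12·ϵ). If 0 < |s − 12| < δ then s > 0 and |√s − √12| < |s − 12|/√12 < ϵ.

δ = min(12, √12·ϵ)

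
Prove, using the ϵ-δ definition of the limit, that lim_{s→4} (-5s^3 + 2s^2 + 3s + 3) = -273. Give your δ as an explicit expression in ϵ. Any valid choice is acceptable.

Let ϵ > 0. We want δ > 0 such that 0 < |s − 4| < δ implies |(-5s^3 + 2s^2 + 3s + 3) + 273| < ϵ.
(-5s^3 + 2s^2 + 3s + 3) + 273 = -5s^3 + 2s^2 + 3s + 276 = (s − 4)(-5s^2 - 18s - 69).
So |(-5s^3 + 2s^2 + 3s + 3) + 273| = |s − 4|·|-5s^2 - 18s - 69|.
Require δ ≤ 1. Then |s − 4| < 1 gives |s| < 5, and by the triangle inequality |-5s^2 - 18s - 69| ≤ 5·5^2 + 18·5 + 69 = 284.
Hence |(-5s^3 + 2s^2 + 3s + 3) + 273| ≤ 284|s − 4| < ϵ provided |s − 4| < ϵ/284.
Take δ = min(1, ϵ/284). Then 0 < |s − 4| < δ gives both |s − 4| < 1 and |s − 4| < ϵ/284, so |(-5s^3 + 2s^2 + 3s + 3) + 273| < ϵ.

δ = min(1, ϵ/284)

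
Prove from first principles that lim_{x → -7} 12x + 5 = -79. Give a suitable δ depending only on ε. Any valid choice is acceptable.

δ = ε/12

Let ε > 0. We need δ > 0 so that 0 < |x + 7| < δ implies |(12x + 5) + 79| < ε.
|(12x + 5) + 79| = |12x + 84| = 12|x + 7|.
So 12|x + 7| < ε exactly when |x + 7| < ε/12.
Take δ = ε/12. If 0 < |x + 7| < δ then |(12x + 5) + 79| = 12|x + 7| < 12·(ε/12) = ε.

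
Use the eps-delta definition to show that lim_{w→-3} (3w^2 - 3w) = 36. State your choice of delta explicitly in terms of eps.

Let eps > 0. We want delta > 0 such that 0 < |w + 3| < delta implies |(3w^2 - 3w) − 36| < eps.
(3w^2 - 3w) − 36 = 3w^2 - 3w - 36 = (w + 3)(3w - 12).
So |(3w^2 - 3w) − 36| = |w + 3|·|3w - 12|.
Require delta ≤ 2. Then |w + 3| < 2 gives |w| < 5, and by the triangle inequality |3w - 12| ≤ 3·5 + 12 = 27.
Hence |(3w^2 - 3w) − 36| ≤ 27|w + 3| < eps provided |w + 3| < eps/27.
Take delta = min(2, eps/27). Then 0 < |w + 3| < delta gives both |w + 3| < 2 and |w + 3| < eps/27, so |(3w^2 - 3w) − 36| < eps.

delta = min(2, eps/27)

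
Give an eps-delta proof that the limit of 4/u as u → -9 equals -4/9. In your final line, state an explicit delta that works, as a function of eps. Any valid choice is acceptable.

delta = min(9/2, (81/8)eps)

Let eps > 0. We seek delta > 0 such that 0 < |u + 9| < delta implies |4/u + 4/9| < eps.
|4/u + 4/9| = 4·|-9 − u|/(9·|u|) = 4|u + 9|/(9|u|).
Require delta ≤ 9/2 so that |u| > 9 − 9/2 = 9/2, hence 9|u| > 81/2.
Then |4/u + 4/9| < 4|u + 9|/(81/2), which is < eps when |u + 9| < (81/8)eps.
Take delta = min(9/2, (81/8)eps). Then 0 < |u + 9| < delta gives both |u + 9| < 9/2 and |u + 9| < (81/8)eps, so |4/u + 4/9| < eps.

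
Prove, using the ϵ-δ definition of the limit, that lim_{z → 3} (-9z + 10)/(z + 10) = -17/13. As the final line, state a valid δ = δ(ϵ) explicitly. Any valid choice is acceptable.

δ = min(13/2, (169/200)ϵ)

Fix ϵ > 0. We want δ > 0 with 0 < |z − 3| < δ ⇒ |(-9z + 10)/(z + 10) + 17/13| < ϵ.
Combining over a common denominator, (-9z + 10)/(z + 10) + 17/13 = [(-9z + 10)·13 − (-17)·(z + 10)] / [13·(z + 10)] = -100(z − 3) / (13(z + 10)).
So |(-9z + 10)/(z + 10) + 17/13| = 100|z − 3| / (13·|z + 10|).
Require δ ≤ 13/2, so |z + 10| ≥ |13| − |z − 3| > 13 − 13/2 = 13/2.
Hence |(-9z + 10)/(z + 10) + 17/13| < 100|z − 3|/(13·(13/2)) = (200/169)|z − 3|, which is < ϵ once |z − 3| < (169/200)ϵ.
Take δ = min(13/2, (169/200)ϵ). Then 0 < |z − 3| < δ forces both bounds, so |(-9z + 10)/(z + 10) + 17/13| < ϵ.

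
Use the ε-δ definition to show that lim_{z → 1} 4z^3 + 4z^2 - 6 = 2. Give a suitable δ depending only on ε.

δ = min(1, ε/40)

Fix ε > 0. We want δ > 0 such that 0 < |z − 1| < δ implies |(4z^3 + 4z^2 - 6) − 2| < ε.
(4z^3 + 4z^2 - 6) − 2 = 4z^3 + 4z^2 - 8 = (z − 1)(4z^2 + 8z + 8).
So |(4z^3 + 4z^2 - 6) − 2| = |z − 1|·|4z^2 + 8z + 8|.
Assume first that |z − 1| < 1, so |z| < 2. Then |4z^2 + 8z + 8| ≤ 4·2^2 + 8·2 + 8 = 40.
Hence |(4z^3 + 4z^2 - 6) − 2| ≤ 40|z − 1| < ε provided |z − 1| < ε/40.
Take δ = min(1, ε/40). Then 0 < |z − 1| < δ gives both |z − 1| < 1 and |z − 1| < ε/40, so |(4z^3 + 4z^2 - 6) − 2| < ε.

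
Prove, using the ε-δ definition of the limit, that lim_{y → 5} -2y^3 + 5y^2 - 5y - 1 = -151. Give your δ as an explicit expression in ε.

Let ε > 0 be given. We want δ > 0 such that 0 < |y − 5| < δ implies |(-2y^3 + 5y^2 - 5y - 1) + 151| < ε.
(-2y^3 + 5y^2 - 5y - 1) + 151 = -2y^3 + 5y^2 - 5y + 150 = (y − 5)(-2y^2 - 5y - 30).
So |(-2y^3 + 5y^2 - 5y - 1) + 151| = |y − 5|·|-2y^2 - 5y - 30|.
Require δ ≤ 1. Then |y − 5| < 1 gives |y| < 6, and by the triangle inequality |-2y^2 - 5y - 30| ≤ 2·6^2 + 5·6 + 30 = 132.
Hence |(-2y^3 + 5y^2 - 5y - 1) + 151| ≤ 132|y − 5| < ε provided |y − 5| < ε/132.
Choosing δ = min(1, ε/132) ensures both conditions, hence |(-2y^3 + 5y^2 - 5y - 1) + 151| < ε.

δ = min(1, ε/132)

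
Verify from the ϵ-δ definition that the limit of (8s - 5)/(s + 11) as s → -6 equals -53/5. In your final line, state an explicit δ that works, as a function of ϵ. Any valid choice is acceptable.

δ = min(5/2, (25/186)ϵ)

Let ϵ > 0. We want δ > 0 with 0 < |s + 6| < δ ⇒ |(8s - 5)/(s + 11) + 53/5| < ϵ.
Combining over a common denominator, (8s - 5)/(s + 11) + 53/5 = [(8s - 5)·5 − (-53)·(s + 11)] / [5·(s + 11)] = 93(s + 6) / (5(s + 11)).
So |(8s - 5)/(s + 11) + 53/5| = 93|s + 6| / (5·|s + 11|).
Restrict δ ≤ 5/2. Then |s + 6| < 5/2 gives |s + 11| = |(s + 6) + 5| ≥ 5 − 5/2 = 5/2.
Hence |(8s - 5)/(s + 11) + 53/5| < 93|s + 6|/(5·(5/2)) = (186/25)|s + 6|, which is < ϵ once |s + 6| < (25/186)ϵ.
Take δ = min(5/2, (25/186)ϵ). Then 0 < |s + 6| < δ forces both bounds, so |(8s - 5)/(s + 11) + 53/5| < ϵ.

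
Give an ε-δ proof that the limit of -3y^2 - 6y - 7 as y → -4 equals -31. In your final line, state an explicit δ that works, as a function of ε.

Fix ε > 0. We want δ > 0 such that 0 < |y + 4| < δ implies |(-3y^2 - 6y - 7) + 31| < ε.
(-3y^2 - 6y - 7) + 31 = -3y^2 - 6y + 24 = (y + 4)(-3y + 6).
So |(-3y^2 - 6y - 7) + 31| = |y + 4|·|-3y + 6|.
Assume first that |y + 4| < 1, so |y| < 5. Then |-3y + 6| ≤ 3·5 + 6 = 21.
Hence |(-3y^2 - 6y - 7) + 31| ≤ 21|y + 4| < ε provided |y + 4| < ε/21.
Take δ = min(1, ε/21). Then 0 < |y + 4| < δ gives both |y + 4| < 1 and |y + 4| < ε/21, so |(-3y^2 - 6y - 7) + 31| < ε.

δ = min(1, ε/21)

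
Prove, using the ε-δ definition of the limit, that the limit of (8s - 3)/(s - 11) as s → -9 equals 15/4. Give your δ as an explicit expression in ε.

Fix ε > 0. We want δ > 0 with 0 < |s + 9| < δ ⇒ |(8s - 3)/(s - 11) − (15/4)| < ε.
Combining over a common denominator, (8s - 3)/(s - 11) − (15/4) = [(8s - 3)·(-20) − (-75)·(s - 11)] / [(-20)·(s - 11)] = -85(s + 9) / ((-20)(s - 11)).
So |(8s - 3)/(s - 11) − (15/4)| = 85|s + 9| / (20·|s − 11|).
Restrict δ ≤ 10. Then |s + 9| < 10 gives |s − 11| = |(s + 9) + (-20)| ≥ 20 − 10 = 10.
Hence |(8s - 3)/(s - 11) − (15/4)| < 85|s + 9|/(20·10) = (17/40)|s + 9|, which is < ε once |s + 9| < (40/17)ε.
Take δ = min(10, (40/17)ε). Then 0 < |s + 9| < δ forces both bounds, so |(8s - 3)/(s - 11) − (15/4)| < ε.

δ = min(10, (40/17)ε)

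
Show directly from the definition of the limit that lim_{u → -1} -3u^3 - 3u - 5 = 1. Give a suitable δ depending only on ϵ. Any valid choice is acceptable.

δ = min(1, ϵ/24)

Suppose ϵ > 0. We want δ > 0 such that 0 < |u + 1| < δ implies |(-3u^3 - 3u - 5) − 1| < ϵ.
(-3u^3 - 3u - 5) − 1 = -3u^3 - 3u - 6 = (u + 1)(-3u^2 + 3u - 6).
So |(-3u^3 - 3u - 5) − 1| = |u + 1|·|-3u^2 + 3u - 6|.
Assume first that |u + 1| < 1, so |u| < 2. Then |-3u^2 + 3u - 6| ≤ 3·2^2 + 3·2 + 6 = 24.
Hence |(-3u^3 - 3u - 5) − 1| ≤ 24|u + 1| < ϵ provided |u + 1| < ϵ/24.
Choosing δ = min(1, ϵ/24) ensures both conditions, hence |(-3u^3 - 3u - 5) − 1| < ϵ.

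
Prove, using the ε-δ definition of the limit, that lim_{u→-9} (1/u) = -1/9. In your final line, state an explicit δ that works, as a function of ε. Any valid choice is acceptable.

δ = min(9/2, (81/2)ε)

Let ε > 0 be given. We seek δ > 0 such that 0 < |u + 9| < δ implies |1/u + 1/9| < ε.
|1/u + 1/9| = |-9 − u|/(9·|u|) = |u + 9|/(9|u|).
Require δ ≤ 9/2 so that |u| > 9 − 9/2 = 9/2, hence 9|u| > 81/2.
Then |1/u + 1/9| < |u + 9|/(81/2), which is < ε when |u + 9| < (81/2)ε.
Take δ = min(9/2, (81/2)ε). Then 0 < |u + 9| < δ gives both |u + 9| < 9/2 and |u + 9| < (81/2)ε, so |1/u + 1/9| < ε.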